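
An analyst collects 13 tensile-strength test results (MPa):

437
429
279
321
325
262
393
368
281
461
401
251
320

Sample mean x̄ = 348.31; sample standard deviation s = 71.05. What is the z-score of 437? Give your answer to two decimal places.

z = (437 − 348.31) / 71.05 = 1.25.

1.25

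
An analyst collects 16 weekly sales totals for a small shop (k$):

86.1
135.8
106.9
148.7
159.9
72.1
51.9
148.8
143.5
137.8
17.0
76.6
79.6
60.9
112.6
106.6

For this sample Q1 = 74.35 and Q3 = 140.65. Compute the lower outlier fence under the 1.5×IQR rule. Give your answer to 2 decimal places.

-25.10

IQR = Q3 − Q1 = 140.65 − 74.35 = 66.30.
Lower fence = Q1 − 1.5·IQR = 74.35 − 99.45 = -25.10.
Upper fence = Q3 + 1.5·IQR = 140.65 + 99.45 = 240.10.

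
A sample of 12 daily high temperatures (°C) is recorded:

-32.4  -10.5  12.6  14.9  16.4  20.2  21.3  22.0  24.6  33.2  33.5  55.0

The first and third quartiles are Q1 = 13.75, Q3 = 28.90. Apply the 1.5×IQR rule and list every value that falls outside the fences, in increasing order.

IQR = Q3 − Q1 = 28.90 − 13.75 = 15.15.
Lower fence = Q1 − 1.5·IQR = 13.75 − 22.725 = -8.975.
Upper fence = Q3 + 1.5·IQR = 28.90 + 22.725 = 51.625.
-32.4 < -8.975 → outlier.
-10.5 < -8.975 → outlier.
55.0 > 51.625 → outlier.
All remaining values lie within [-8.975, 51.625].

-32.4, -10.5, 55.0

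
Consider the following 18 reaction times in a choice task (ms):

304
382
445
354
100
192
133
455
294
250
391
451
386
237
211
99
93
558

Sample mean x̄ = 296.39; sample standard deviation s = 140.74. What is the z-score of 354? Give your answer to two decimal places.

z = (354 − 296.39) / 140.74 = 0.41.

0.41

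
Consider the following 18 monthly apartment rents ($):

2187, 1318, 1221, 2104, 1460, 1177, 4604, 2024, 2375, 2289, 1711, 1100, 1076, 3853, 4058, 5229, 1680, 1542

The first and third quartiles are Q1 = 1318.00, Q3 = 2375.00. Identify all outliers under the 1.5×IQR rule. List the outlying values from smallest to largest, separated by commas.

4058, 4604, 5229

IQR = Q3 − Q1 = 2375.00 − 1318.00 = 1057.00.
Lower fence = Q1 − 1.5·IQR = 1318.00 − 1585.50 = -267.50.
Upper fence = Q3 + 1.5·IQR = 2375.00 + 1585.50 = 3960.50.
4058 > 3960.50 → outlier.
4604 > 3960.50 → outlier.
5229 > 3960.50 → outlier.
All remaining values lie within [-267.50, 3960.50].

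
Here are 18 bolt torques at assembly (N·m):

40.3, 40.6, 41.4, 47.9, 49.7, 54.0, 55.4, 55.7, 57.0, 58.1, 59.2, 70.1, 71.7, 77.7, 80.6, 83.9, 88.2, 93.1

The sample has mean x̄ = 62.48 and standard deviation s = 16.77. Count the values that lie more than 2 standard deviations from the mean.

Cutoffs: x̄ ± 2s = [28.94, 96.02].
Every value lies within the cutoffs.

0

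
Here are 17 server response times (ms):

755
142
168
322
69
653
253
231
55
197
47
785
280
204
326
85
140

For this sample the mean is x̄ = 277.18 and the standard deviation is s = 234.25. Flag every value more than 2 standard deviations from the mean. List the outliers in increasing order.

755, 785

Cutoffs at x̄ ± 2s: 277.18 ± 2·234.25 = [-191.32, 745.68].
755: z = 2.04, |z| > 2 → outlier.
785: z = 2.17, |z| > 2 → outlier.
Every other value lies within [-191.32, 745.68].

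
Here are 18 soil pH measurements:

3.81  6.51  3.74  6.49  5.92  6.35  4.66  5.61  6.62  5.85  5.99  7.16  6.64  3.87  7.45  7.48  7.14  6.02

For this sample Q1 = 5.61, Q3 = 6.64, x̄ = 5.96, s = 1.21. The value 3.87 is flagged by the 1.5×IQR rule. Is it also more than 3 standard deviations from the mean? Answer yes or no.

no

z = (3.87 − 5.96) / 1.21 = -1.73.
|z| = 1.73 ≤ 3.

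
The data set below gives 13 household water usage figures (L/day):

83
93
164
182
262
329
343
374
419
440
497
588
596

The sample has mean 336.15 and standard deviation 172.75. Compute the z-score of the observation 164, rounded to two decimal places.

z = (164 − 336.15) / 172.75 = -1.00.

-1.00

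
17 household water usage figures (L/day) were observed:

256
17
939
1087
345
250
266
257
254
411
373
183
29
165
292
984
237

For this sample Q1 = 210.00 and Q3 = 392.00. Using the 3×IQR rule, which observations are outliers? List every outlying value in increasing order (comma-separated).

IQR = Q3 − Q1 = 392.00 − 210.00 = 182.00.
Lower fence = Q1 − 3·IQR = 210.00 − 546.00 = -336.00.
Upper fence = Q3 + 3·IQR = 392.00 + 546.00 = 938.00.
939 > 938.00 → outlier.
984 > 938.00 → outlier.
1087 > 938.00 → outlier.
All remaining values lie within [-336.00, 938.00].

939, 984, 1087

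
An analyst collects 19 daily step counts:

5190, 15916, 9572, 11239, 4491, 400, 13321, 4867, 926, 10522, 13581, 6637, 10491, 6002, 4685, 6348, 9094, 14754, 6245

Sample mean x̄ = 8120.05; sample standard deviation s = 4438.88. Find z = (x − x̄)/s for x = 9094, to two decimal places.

0.22

z = (9094 − 8120.05) / 4438.88 = 0.22.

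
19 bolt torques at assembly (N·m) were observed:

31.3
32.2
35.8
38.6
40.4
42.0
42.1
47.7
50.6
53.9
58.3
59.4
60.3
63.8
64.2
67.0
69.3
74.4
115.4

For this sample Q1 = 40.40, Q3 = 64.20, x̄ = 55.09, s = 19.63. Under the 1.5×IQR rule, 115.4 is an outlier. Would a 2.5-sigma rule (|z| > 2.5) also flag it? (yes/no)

yes

z = (115.4 − 55.09) / 19.63 = 3.07.
|z| = 3.07 > 2.5.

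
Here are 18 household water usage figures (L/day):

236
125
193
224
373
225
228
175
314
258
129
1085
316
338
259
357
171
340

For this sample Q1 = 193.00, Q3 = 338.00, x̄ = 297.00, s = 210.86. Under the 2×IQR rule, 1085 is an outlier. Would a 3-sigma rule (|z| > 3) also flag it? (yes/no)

z = (1085 − 297.00) / 210.86 = 3.74.
|z| = 3.74 > 3.

yes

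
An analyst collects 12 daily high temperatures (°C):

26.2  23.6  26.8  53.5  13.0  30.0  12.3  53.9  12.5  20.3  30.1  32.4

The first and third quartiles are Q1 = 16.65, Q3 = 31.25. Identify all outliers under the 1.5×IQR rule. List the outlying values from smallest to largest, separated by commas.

IQR = Q3 − Q1 = 31.25 − 16.65 = 14.60.
Lower fence = Q1 − 1.5·IQR = 16.65 − 21.90 = -5.25.
Upper fence = Q3 + 1.5·IQR = 31.25 + 21.90 = 53.15.
53.5 > 53.15 → outlier.
53.9 > 53.15 → outlier.
All remaining values lie within [-5.25, 53.15].

53.5, 53.9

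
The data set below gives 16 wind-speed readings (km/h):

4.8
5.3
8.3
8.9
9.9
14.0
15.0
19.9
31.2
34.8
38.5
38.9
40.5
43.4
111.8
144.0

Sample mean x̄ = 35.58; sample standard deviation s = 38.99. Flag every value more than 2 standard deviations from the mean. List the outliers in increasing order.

144.0

Cutoffs at x̄ ± 2s: 35.58 ± 2·38.99 = [-42.40, 113.56].
144.0: z = 2.78, |z| > 2 → outlier.
Every other value lies within [-42.40, 113.56].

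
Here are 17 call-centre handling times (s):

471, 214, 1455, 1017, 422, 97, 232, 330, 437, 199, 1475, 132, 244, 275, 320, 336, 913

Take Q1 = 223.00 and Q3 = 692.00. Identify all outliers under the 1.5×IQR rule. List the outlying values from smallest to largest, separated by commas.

IQR = Q3 − Q1 = 692.00 − 223.00 = 469.00.
Lower fence = Q1 − 1.5·IQR = 223.00 − 703.50 = -480.50.
Upper fence = Q3 + 1.5·IQR = 692.00 + 703.50 = 1395.50.
1455 > 1395.50 → outlier.
1475 > 1395.50 → outlier.
All remaining values lie within [-480.50, 1395.50].

1455, 1475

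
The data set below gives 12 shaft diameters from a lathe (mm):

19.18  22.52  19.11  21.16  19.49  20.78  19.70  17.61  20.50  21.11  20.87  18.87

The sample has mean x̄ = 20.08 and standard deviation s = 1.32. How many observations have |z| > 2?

Cutoffs: x̄ ± 2s = [17.44, 22.72].
Every value lies within the cutoffs.

0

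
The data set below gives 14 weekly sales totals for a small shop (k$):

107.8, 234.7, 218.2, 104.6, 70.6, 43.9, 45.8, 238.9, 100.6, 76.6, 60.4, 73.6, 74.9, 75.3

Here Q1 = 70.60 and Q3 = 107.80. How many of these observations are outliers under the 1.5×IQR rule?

IQR = 37.20; fences at 70.60 − 55.80 = 14.80 and 107.80 + 55.80 = 163.60.
Outside the cutoffs: 218.2, 234.7, 238.9.

3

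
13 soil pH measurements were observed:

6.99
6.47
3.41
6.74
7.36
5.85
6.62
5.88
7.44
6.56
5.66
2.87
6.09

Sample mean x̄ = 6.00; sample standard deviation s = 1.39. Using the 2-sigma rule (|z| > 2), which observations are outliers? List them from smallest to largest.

Cutoffs at x̄ ± 2s: 6.00 ± 2·1.39 = [3.22, 8.78].
2.87: z = -2.25, |z| > 2 → outlier.
Every other value lies within [3.22, 8.78].

2.87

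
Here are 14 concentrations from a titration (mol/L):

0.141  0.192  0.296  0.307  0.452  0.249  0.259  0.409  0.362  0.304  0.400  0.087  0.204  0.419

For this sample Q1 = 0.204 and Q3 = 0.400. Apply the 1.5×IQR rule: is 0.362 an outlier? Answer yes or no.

no

IQR = Q3 − Q1 = 0.400 − 0.204 = 0.196.
Lower fence = Q1 − 1.5·IQR = 0.204 − 0.294 = -0.090.
Upper fence = Q3 + 1.5·IQR = 0.400 + 0.294 = 0.694.
0.362 lies within [-0.090, 0.694].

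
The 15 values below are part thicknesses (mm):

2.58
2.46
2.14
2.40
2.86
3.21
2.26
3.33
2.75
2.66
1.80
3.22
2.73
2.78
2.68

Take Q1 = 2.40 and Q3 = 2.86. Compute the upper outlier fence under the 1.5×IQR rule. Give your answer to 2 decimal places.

IQR = Q3 − Q1 = 2.86 − 2.40 = 0.46.
Lower fence = Q1 − 1.5·IQR = 2.40 − 0.69 = 1.71.
Upper fence = Q3 + 1.5·IQR = 2.86 + 0.69 = 3.55.

3.55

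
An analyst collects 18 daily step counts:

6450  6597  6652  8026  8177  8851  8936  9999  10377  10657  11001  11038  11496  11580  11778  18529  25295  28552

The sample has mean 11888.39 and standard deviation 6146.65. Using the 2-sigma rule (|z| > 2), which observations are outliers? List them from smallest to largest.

25295, 28552

Cutoffs at x̄ ± 2s: 11888.39 ± 2·6146.65 = [-404.91, 24181.69].
25295: z = 2.18, |z| > 2 → outlier.
28552: z = 2.71, |z| > 2 → outlier.
Every other value lies within [-404.91, 24181.69].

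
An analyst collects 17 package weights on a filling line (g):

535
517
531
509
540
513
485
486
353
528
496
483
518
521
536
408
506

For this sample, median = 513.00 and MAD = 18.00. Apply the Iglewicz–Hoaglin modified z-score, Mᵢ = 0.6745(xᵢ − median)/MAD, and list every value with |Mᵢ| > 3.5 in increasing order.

353, 408

|Mᵢ| > 3.5 ⇔ |xᵢ − 513.00| > 3.5·18.00/0.6745 = 93.40.
So outliers lie outside [419.60, 606.40].
353: M = -6.00 → outlier.
408: M = -3.93 → outlier.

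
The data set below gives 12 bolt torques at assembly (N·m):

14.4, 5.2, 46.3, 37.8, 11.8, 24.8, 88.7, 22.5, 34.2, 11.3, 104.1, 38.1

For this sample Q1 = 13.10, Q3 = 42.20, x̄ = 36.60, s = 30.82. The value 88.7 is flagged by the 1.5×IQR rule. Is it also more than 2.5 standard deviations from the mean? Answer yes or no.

z = (88.7 − 36.60) / 30.82 = 1.69.
|z| = 1.69 ≤ 2.5.

no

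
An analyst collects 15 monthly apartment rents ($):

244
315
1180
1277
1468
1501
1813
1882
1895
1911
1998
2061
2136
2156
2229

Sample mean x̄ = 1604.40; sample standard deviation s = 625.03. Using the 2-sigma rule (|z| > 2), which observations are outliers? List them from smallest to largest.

Cutoffs at x̄ ± 2s: 1604.40 ± 2·625.03 = [354.34, 2854.46].
244: z = -2.18, |z| > 2 → outlier.
315: z = -2.06, |z| > 2 → outlier.
Every other value lies within [354.34, 2854.46].

244, 315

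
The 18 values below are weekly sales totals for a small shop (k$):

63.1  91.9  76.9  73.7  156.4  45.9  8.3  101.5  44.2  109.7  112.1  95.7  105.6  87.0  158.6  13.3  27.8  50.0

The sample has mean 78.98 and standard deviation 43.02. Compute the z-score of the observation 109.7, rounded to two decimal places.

z = (109.7 − 78.98) / 43.02 = 0.71.

0.71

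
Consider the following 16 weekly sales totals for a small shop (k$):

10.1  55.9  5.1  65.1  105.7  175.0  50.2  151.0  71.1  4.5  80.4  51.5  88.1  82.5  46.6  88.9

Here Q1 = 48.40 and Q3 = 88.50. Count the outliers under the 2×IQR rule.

IQR = 40.10; fences at 48.40 − 80.20 = -31.80 and 88.50 + 80.20 = 168.70.
Outside the cutoffs: 175.0.

1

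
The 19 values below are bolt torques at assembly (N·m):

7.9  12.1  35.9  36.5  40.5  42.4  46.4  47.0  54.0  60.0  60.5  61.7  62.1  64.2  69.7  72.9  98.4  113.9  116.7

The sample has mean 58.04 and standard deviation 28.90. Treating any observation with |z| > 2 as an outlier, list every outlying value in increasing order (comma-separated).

116.7

Cutoffs at x̄ ± 2s: 58.04 ± 2·28.90 = [0.24, 115.84].
116.7: z = 2.03, |z| > 2 → outlier.
Every other value lies within [0.24, 115.84].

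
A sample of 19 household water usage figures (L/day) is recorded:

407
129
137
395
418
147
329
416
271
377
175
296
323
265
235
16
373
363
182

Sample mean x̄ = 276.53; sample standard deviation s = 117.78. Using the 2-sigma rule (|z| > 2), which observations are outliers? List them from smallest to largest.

16

Cutoffs at x̄ ± 2s: 276.53 ± 2·117.78 = [40.97, 512.09].
16: z = -2.21, |z| > 2 → outlier.
Every other value lies within [40.97, 512.09].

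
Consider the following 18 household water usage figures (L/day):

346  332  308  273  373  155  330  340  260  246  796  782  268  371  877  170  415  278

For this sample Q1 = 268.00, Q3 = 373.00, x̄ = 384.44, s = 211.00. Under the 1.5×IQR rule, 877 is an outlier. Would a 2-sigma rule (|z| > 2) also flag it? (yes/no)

yes

z = (877 − 384.44) / 211.00 = 2.33.
|z| = 2.33 > 2.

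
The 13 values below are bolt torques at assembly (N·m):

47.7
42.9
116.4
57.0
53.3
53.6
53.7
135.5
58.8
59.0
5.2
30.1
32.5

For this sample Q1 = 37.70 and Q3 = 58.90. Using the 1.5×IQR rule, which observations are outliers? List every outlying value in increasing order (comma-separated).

IQR = Q3 − Q1 = 58.90 − 37.70 = 21.20.
Lower fence = Q1 − 1.5·IQR = 37.70 − 31.80 = 5.90.
Upper fence = Q3 + 1.5·IQR = 58.90 + 31.80 = 90.70.
5.2 < 5.90 → outlier.
116.4 > 90.70 → outlier.
135.5 > 90.70 → outlier.
All remaining values lie within [5.90, 90.70].

5.2, 116.4, 135.5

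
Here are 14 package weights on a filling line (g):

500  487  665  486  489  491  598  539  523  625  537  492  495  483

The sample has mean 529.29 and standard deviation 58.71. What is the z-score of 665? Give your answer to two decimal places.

2.31

z = (665 − 529.29) / 58.71 = 2.31.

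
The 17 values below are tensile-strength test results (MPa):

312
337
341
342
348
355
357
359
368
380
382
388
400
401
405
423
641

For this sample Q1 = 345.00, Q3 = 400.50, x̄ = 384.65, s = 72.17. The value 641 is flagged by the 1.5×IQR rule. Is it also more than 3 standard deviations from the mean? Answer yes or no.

yes

z = (641 − 384.65) / 72.17 = 3.55.
|z| = 3.55 > 3.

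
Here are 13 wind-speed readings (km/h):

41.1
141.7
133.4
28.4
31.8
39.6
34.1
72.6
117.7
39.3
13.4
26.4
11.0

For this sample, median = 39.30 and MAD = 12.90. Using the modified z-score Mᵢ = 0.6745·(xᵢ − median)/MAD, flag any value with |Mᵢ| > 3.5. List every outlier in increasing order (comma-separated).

117.7, 133.4, 141.7

|Mᵢ| > 3.5 ⇔ |xᵢ − 39.30| > 3.5·12.90/0.6745 = 66.94.
So outliers lie outside [-27.64, 106.24].
117.7: M = 4.10 → outlier.
133.4: M = 4.92 → outlier.
141.7: M = 5.35 → outlier.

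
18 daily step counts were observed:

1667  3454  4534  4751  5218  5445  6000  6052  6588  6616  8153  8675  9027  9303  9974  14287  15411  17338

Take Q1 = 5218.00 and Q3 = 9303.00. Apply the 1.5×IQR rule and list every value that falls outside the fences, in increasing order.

IQR = Q3 − Q1 = 9303.00 − 5218.00 = 4085.00.
Lower fence = Q1 − 1.5·IQR = 5218.00 − 6127.50 = -909.50.
Upper fence = Q3 + 1.5·IQR = 9303.00 + 6127.50 = 15430.50.
17338 > 15430.50 → outlier.
All remaining values lie within [-909.50, 15430.50].

17338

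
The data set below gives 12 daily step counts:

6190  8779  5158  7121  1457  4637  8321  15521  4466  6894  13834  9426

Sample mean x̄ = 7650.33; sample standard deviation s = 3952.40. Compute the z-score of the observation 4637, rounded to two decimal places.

-0.76

z = (4637 − 7650.33) / 3952.40 = -0.76.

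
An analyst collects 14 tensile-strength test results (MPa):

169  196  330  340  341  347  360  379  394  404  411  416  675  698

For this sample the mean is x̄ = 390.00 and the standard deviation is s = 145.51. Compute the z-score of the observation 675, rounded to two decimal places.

1.96

z = (675 − 390.00) / 145.51 = 1.96.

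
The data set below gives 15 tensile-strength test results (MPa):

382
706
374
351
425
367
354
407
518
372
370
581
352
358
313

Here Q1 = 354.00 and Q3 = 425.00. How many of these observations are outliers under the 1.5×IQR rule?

2

IQR = 71.00; fences at 354.00 − 106.50 = 247.50 and 425.00 + 106.50 = 531.50.
Outside the cutoffs: 581, 706.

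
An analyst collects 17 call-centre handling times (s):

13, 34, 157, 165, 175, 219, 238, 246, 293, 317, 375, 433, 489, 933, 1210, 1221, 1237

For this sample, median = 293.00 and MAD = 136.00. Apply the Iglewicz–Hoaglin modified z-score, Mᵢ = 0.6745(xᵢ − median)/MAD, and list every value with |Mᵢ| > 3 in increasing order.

933, 1210, 1221, 1237

|Mᵢ| > 3 ⇔ |xᵢ − 293.00| > 3·136.00/0.6745 = 604.89.
So outliers lie outside [-311.89, 897.89].
933: M = 3.17 → outlier.
1210: M = 4.55 → outlier.
1221: M = 4.60 → outlier.
1237: M = 4.68 → outlier.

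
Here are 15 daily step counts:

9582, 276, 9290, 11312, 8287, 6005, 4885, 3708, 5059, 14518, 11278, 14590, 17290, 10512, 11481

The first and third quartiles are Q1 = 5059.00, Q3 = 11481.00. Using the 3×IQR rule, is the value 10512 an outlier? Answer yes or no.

IQR = Q3 − Q1 = 11481.00 − 5059.00 = 6422.00.
Lower fence = Q1 − 3·IQR = 5059.00 − 19266.00 = -14207.00.
Upper fence = Q3 + 3·IQR = 11481.00 + 19266.00 = 30747.00.
10512 lies within [-14207.00, 30747.00].

no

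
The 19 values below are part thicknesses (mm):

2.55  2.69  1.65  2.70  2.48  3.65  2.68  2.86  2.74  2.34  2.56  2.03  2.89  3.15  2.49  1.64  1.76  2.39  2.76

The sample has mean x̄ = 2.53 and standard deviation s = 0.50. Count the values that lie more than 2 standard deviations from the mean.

Cutoffs: x̄ ± 2s = [1.53, 3.53].
Outside the cutoffs: 3.65.

1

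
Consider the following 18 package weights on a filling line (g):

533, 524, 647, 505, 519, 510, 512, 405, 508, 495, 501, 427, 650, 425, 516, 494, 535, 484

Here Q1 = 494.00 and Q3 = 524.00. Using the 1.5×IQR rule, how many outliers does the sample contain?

IQR = 30.00; fences at 494.00 − 45.00 = 449.00 and 524.00 + 45.00 = 569.00.
Outside the cutoffs: 405, 425, 427, 647, 650.

5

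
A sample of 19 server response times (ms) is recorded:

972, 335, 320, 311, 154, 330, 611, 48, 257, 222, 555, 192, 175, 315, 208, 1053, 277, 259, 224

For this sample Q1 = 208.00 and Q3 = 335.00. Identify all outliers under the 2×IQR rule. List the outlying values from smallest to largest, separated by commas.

IQR = Q3 − Q1 = 335.00 − 208.00 = 127.00.
Lower fence = Q1 − 2·IQR = 208.00 − 254.00 = -46.00.
Upper fence = Q3 + 2·IQR = 335.00 + 254.00 = 589.00.
611 > 589.00 → outlier.
972 > 589.00 → outlier.
1053 > 589.00 → outlier.
All remaining values lie within [-46.00, 589.00].

611, 972, 1053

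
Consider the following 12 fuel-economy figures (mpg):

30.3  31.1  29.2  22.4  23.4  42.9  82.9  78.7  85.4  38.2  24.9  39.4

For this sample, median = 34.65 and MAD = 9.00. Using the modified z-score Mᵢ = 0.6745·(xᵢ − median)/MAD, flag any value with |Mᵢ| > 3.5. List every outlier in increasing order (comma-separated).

|Mᵢ| > 3.5 ⇔ |xᵢ − 34.65| > 3.5·9.00/0.6745 = 46.70.
So outliers lie outside [-12.05, 81.35].
82.9: M = 3.62 → outlier.
85.4: M = 3.80 → outlier.

82.9, 85.4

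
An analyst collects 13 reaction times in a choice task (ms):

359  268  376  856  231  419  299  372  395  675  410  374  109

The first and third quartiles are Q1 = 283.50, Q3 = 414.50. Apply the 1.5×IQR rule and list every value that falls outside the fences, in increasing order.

IQR = Q3 − Q1 = 414.50 − 283.50 = 131.00.
Lower fence = Q1 − 1.5·IQR = 283.50 − 196.50 = 87.00.
Upper fence = Q3 + 1.5·IQR = 414.50 + 196.50 = 611.00.
675 > 611.00 → outlier.
856 > 611.00 → outlier.
All remaining values lie within [87.00, 611.00].

675, 856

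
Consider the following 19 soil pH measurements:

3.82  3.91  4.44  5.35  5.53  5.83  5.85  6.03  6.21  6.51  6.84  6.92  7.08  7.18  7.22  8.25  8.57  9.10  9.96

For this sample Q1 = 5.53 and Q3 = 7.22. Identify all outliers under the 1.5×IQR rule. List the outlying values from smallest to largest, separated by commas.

IQR = Q3 − Q1 = 7.22 − 5.53 = 1.69.
Lower fence = Q1 − 1.5·IQR = 5.53 − 2.535 = 2.995.
Upper fence = Q3 + 1.5·IQR = 7.22 + 2.535 = 9.755.
9.96 > 9.755 → outlier.
All remaining values lie within [2.995, 9.755].

9.96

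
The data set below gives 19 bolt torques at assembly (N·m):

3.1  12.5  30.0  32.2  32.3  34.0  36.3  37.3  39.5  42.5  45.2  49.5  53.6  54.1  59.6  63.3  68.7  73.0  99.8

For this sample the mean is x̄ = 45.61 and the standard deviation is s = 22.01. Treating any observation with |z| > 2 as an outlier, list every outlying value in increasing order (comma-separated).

99.8

Cutoffs at x̄ ± 2s: 45.61 ± 2·22.01 = [1.59, 89.63].
99.8: z = 2.46, |z| > 2 → outlier.
Every other value lies within [1.59, 89.63].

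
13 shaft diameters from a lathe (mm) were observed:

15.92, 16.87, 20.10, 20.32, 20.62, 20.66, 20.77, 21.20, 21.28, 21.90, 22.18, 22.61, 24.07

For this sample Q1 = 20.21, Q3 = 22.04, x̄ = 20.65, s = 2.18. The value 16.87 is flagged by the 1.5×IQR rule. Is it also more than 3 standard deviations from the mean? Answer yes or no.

no

z = (16.87 − 20.65) / 2.18 = -1.73.
|z| = 1.73 ≤ 3.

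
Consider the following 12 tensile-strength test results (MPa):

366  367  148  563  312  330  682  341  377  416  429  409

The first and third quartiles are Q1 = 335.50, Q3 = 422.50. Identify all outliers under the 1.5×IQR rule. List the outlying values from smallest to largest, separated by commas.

148, 563, 682

IQR = Q3 − Q1 = 422.50 − 335.50 = 87.00.
Lower fence = Q1 − 1.5·IQR = 335.50 − 130.50 = 205.00.
Upper fence = Q3 + 1.5·IQR = 422.50 + 130.50 = 553.00.
148 < 205.00 → outlier.
563 > 553.00 → outlier.
682 > 553.00 → outlier.
All remaining values lie within [205.00, 553.00].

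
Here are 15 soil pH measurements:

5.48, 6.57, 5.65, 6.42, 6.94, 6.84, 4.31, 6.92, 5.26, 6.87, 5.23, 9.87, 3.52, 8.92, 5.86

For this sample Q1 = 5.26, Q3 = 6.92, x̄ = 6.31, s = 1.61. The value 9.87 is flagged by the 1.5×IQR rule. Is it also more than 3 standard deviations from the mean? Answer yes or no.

z = (9.87 − 6.31) / 1.61 = 2.21.
|z| = 2.21 ≤ 3.

no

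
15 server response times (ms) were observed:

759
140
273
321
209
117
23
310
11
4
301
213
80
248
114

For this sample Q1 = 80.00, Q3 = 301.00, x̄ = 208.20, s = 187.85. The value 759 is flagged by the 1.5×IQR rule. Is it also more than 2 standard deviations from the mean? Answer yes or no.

yes

z = (759 − 208.20) / 187.85 = 2.93.
|z| = 2.93 > 2.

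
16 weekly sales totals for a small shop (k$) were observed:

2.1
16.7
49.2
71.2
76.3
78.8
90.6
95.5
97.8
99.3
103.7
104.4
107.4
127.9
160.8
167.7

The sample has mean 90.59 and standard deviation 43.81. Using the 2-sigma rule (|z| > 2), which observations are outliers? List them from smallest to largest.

2.1

Cutoffs at x̄ ± 2s: 90.59 ± 2·43.81 = [2.97, 178.21].
2.1: z = -2.02, |z| > 2 → outlier.
Every other value lies within [2.97, 178.21].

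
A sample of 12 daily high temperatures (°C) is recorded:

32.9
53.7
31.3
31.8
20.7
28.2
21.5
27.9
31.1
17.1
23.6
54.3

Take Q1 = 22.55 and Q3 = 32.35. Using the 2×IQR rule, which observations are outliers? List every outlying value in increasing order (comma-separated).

IQR = Q3 − Q1 = 32.35 − 22.55 = 9.80.
Lower fence = Q1 − 2·IQR = 22.55 − 19.60 = 2.95.
Upper fence = Q3 + 2·IQR = 32.35 + 19.60 = 51.95.
53.7 > 51.95 → outlier.
54.3 > 51.95 → outlier.
All remaining values lie within [2.95, 51.95].

53.7, 54.3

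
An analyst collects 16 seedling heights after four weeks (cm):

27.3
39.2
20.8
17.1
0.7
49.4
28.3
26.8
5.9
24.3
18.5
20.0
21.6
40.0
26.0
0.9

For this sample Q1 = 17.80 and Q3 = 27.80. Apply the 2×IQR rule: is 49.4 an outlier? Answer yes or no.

yes

IQR = Q3 − Q1 = 27.80 − 17.80 = 10.00.
Lower fence = Q1 − 2·IQR = 17.80 − 20.00 = -2.20.
Upper fence = Q3 + 2·IQR = 27.80 + 20.00 = 47.80.
49.4 lies above the upper fence.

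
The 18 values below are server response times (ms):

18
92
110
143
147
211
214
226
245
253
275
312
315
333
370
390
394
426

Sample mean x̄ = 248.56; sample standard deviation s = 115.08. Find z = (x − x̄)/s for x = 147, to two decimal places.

-0.88

z = (147 − 248.56) / 115.08 = -0.88.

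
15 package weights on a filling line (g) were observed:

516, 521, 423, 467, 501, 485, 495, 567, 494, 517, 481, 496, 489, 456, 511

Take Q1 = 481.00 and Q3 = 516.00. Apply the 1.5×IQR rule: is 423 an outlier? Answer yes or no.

yes

IQR = Q3 − Q1 = 516.00 − 481.00 = 35.00.
Lower fence = Q1 − 1.5·IQR = 481.00 − 52.50 = 428.50.
Upper fence = Q3 + 1.5·IQR = 516.00 + 52.50 = 568.50.
423 lies below the lower fence.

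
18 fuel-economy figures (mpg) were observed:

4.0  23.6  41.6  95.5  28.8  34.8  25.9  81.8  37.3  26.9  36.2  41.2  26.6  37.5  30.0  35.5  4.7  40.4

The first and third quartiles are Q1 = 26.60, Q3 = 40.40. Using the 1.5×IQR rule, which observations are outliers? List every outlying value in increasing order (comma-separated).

4.0, 4.7, 81.8, 95.5

IQR = Q3 − Q1 = 40.40 − 26.60 = 13.80.
Lower fence = Q1 − 1.5·IQR = 26.60 − 20.70 = 5.90.
Upper fence = Q3 + 1.5·IQR = 40.40 + 20.70 = 61.10.
4.0 < 5.90 → outlier.
4.7 < 5.90 → outlier.
81.8 > 61.10 → outlier.
95.5 > 61.10 → outlier.
All remaining values lie within [5.90, 61.10].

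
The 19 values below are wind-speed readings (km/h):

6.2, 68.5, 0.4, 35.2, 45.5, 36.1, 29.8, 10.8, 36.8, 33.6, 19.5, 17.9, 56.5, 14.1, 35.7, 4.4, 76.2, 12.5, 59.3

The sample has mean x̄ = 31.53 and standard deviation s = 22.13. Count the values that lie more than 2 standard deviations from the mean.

Cutoffs: x̄ ± 2s = [-12.73, 75.79].
Outside the cutoffs: 76.2.

1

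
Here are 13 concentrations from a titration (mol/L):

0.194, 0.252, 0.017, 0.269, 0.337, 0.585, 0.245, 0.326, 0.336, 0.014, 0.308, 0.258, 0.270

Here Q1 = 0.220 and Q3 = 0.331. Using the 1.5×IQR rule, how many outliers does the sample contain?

IQR = 0.111; fences at 0.220 − 0.1665 = 0.0535 and 0.331 + 0.1665 = 0.4975.
Outside the cutoffs: 0.014, 0.017, 0.585.

3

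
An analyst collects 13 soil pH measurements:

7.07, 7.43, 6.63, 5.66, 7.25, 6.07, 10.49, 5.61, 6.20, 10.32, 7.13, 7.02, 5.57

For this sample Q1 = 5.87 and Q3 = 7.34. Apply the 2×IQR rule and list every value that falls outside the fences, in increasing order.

IQR = Q3 − Q1 = 7.34 − 5.87 = 1.47.
Lower fence = Q1 − 2·IQR = 5.87 − 2.94 = 2.93.
Upper fence = Q3 + 2·IQR = 7.34 + 2.94 = 10.28.
10.32 > 10.28 → outlier.
10.49 > 10.28 → outlier.
All remaining values lie within [2.93, 10.28].

10.32, 10.49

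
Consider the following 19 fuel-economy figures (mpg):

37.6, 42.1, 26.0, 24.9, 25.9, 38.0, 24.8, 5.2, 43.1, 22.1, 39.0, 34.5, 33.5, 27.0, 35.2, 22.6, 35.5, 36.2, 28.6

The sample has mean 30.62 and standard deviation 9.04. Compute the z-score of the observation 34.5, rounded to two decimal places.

0.43

z = (34.5 − 30.62) / 9.04 = 0.43.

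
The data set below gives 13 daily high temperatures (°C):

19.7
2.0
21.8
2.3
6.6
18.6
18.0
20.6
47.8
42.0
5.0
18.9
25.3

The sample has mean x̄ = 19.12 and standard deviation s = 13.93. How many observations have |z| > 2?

1

Cutoffs: x̄ ± 2s = [-8.74, 46.98].
Outside the cutoffs: 47.8.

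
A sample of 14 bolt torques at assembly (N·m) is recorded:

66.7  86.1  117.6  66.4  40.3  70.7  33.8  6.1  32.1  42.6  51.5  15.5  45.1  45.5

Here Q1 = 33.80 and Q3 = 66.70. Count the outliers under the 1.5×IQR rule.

1

IQR = 32.90; fences at 33.80 − 49.35 = -15.55 and 66.70 + 49.35 = 116.05.
Outside the cutoffs: 117.6.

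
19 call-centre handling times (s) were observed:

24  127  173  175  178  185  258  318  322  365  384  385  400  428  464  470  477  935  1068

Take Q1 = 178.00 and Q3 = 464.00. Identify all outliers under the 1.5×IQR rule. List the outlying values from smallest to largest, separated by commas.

IQR = Q3 − Q1 = 464.00 − 178.00 = 286.00.
Lower fence = Q1 − 1.5·IQR = 178.00 − 429.00 = -251.00.
Upper fence = Q3 + 1.5·IQR = 464.00 + 429.00 = 893.00.
935 > 893.00 → outlier.
1068 > 893.00 → outlier.
All remaining values lie within [-251.00, 893.00].

935, 1068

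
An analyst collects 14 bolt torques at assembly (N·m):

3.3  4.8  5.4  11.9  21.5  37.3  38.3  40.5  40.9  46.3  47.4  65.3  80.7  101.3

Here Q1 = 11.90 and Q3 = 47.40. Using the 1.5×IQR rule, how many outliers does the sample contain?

IQR = 35.50; fences at 11.90 − 53.25 = -41.35 and 47.40 + 53.25 = 100.65.
Outside the cutoffs: 101.3.

1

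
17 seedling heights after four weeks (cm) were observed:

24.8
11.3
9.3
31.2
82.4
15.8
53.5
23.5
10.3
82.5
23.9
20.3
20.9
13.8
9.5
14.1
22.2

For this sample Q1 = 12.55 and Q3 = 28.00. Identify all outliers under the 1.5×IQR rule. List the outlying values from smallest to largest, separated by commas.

IQR = Q3 − Q1 = 28.00 − 12.55 = 15.45.
Lower fence = Q1 − 1.5·IQR = 12.55 − 23.175 = -10.625.
Upper fence = Q3 + 1.5·IQR = 28.00 + 23.175 = 51.175.
53.5 > 51.175 → outlier.
82.4 > 51.175 → outlier.
82.5 > 51.175 → outlier.
All remaining values lie within [-10.625, 51.175].

53.5, 82.4, 82.5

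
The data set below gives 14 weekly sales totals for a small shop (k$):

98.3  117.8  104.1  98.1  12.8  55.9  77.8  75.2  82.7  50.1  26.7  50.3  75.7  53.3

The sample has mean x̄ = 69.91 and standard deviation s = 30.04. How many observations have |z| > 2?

Cutoffs: x̄ ± 2s = [9.83, 129.99].
Every value lies within the cutoffs.

0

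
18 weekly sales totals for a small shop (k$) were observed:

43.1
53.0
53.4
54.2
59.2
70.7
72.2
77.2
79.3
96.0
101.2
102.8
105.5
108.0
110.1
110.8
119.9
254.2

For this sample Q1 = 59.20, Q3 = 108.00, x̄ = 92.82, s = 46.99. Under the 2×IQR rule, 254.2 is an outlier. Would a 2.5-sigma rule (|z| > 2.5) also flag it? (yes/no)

z = (254.2 − 92.82) / 46.99 = 3.43.
|z| = 3.43 > 2.5.

yes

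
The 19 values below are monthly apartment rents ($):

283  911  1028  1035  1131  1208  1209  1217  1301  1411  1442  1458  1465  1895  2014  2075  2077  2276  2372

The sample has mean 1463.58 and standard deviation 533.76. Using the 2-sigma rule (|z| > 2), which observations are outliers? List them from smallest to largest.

Cutoffs at x̄ ± 2s: 1463.58 ± 2·533.76 = [396.06, 2531.10].
283: z = -2.21, |z| > 2 → outlier.
Every other value lies within [396.06, 2531.10].

283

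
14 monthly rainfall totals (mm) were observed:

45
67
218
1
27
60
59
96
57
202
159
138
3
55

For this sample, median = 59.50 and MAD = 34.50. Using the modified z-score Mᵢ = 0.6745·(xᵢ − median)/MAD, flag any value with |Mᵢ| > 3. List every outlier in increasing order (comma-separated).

|Mᵢ| > 3 ⇔ |xᵢ − 59.50| > 3·34.50/0.6745 = 153.45.
So outliers lie outside [-93.95, 212.95].
218: M = 3.10 → outlier.

218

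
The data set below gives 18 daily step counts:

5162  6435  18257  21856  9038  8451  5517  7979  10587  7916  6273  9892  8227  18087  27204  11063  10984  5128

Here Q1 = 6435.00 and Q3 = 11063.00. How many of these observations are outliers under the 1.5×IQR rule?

4

IQR = 4628.00; fences at 6435.00 − 6942.00 = -507.00 and 11063.00 + 6942.00 = 18005.00.
Outside the cutoffs: 18087, 18257, 21856, 27204.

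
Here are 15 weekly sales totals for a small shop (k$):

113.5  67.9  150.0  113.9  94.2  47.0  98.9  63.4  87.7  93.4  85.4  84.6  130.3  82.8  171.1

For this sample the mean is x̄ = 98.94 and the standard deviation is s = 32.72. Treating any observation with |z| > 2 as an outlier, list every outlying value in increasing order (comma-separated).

171.1

Cutoffs at x̄ ± 2s: 98.94 ± 2·32.72 = [33.50, 164.38].
171.1: z = 2.21, |z| > 2 → outlier.
Every other value lies within [33.50, 164.38].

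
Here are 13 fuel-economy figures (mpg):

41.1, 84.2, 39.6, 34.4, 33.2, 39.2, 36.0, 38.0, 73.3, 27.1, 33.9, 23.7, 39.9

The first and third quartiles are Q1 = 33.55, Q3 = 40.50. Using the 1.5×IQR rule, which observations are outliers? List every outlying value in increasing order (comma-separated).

73.3, 84.2

IQR = Q3 − Q1 = 40.50 − 33.55 = 6.95.
Lower fence = Q1 − 1.5·IQR = 33.55 − 10.425 = 23.125.
Upper fence = Q3 + 1.5·IQR = 40.50 + 10.425 = 50.925.
73.3 > 50.925 → outlier.
84.2 > 50.925 → outlier.
All remaining values lie within [23.125, 50.925].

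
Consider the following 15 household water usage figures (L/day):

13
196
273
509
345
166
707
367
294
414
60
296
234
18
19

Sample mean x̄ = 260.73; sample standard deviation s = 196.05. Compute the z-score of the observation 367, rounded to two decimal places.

z = (367 − 260.73) / 196.05 = 0.54.

0.54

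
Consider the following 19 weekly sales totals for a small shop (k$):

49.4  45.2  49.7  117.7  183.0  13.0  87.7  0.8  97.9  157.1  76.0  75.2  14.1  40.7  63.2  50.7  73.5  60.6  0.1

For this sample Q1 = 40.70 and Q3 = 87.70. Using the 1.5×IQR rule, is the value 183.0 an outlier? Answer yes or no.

yes

IQR = Q3 − Q1 = 87.70 − 40.70 = 47.00.
Lower fence = Q1 − 1.5·IQR = 40.70 − 70.50 = -29.80.
Upper fence = Q3 + 1.5·IQR = 87.70 + 70.50 = 158.20.
183.0 lies above the upper fence.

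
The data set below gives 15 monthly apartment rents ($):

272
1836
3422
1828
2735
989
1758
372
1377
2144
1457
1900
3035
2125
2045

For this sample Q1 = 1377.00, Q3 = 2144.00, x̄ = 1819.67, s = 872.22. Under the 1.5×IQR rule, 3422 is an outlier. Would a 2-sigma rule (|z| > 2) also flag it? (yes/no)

no

z = (3422 − 1819.67) / 872.22 = 1.84.
|z| = 1.84 ≤ 2.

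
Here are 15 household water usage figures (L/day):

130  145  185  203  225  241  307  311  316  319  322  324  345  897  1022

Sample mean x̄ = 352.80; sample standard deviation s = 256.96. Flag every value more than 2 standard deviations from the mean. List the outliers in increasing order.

Cutoffs at x̄ ± 2s: 352.80 ± 2·256.96 = [-161.12, 866.72].
897: z = 2.12, |z| > 2 → outlier.
1022: z = 2.60, |z| > 2 → outlier.
Every other value lies within [-161.12, 866.72].

897, 1022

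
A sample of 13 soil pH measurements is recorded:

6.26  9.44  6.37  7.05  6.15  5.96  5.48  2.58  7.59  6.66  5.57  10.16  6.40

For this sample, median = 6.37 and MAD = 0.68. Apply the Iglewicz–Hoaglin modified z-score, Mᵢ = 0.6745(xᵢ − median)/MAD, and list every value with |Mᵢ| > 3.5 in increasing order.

2.58, 10.16

|Mᵢ| > 3.5 ⇔ |xᵢ − 6.37| > 3.5·0.68/0.6745 = 3.53.
So outliers lie outside [2.84, 9.90].
2.58: M = -3.76 → outlier.
10.16: M = 3.76 → outlier.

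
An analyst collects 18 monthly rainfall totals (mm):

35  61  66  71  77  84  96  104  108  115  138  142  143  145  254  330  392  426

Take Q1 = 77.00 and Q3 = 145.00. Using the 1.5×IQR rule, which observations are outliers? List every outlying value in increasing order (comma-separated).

254, 330, 392, 426

IQR = Q3 − Q1 = 145.00 − 77.00 = 68.00.
Lower fence = Q1 − 1.5·IQR = 77.00 − 102.00 = -25.00.
Upper fence = Q3 + 1.5·IQR = 145.00 + 102.00 = 247.00.
254 > 247.00 → outlier.
330 > 247.00 → outlier.
392 > 247.00 → outlier.
426 > 247.00 → outlier.
All remaining values lie within [-25.00, 247.00].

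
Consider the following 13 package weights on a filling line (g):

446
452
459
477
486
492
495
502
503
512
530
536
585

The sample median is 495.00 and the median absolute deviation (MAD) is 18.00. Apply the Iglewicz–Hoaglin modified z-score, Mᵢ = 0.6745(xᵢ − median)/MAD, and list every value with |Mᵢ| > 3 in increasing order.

585

|Mᵢ| > 3 ⇔ |xᵢ − 495.00| > 3·18.00/0.6745 = 80.06.
So outliers lie outside [414.94, 575.06].
585: M = 3.37 → outlier.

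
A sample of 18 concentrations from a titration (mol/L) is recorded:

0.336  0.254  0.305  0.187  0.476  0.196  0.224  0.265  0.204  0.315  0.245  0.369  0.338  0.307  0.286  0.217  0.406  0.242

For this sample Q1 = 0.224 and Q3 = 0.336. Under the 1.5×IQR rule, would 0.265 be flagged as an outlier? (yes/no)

IQR = Q3 − Q1 = 0.336 − 0.224 = 0.112.
Lower fence = Q1 − 1.5·IQR = 0.224 − 0.168 = 0.056.
Upper fence = Q3 + 1.5·IQR = 0.336 + 0.168 = 0.504.
0.265 lies within [0.056, 0.504].

no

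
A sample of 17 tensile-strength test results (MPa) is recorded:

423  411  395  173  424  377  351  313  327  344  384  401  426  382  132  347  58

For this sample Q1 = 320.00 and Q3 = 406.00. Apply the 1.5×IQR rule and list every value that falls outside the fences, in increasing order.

58, 132, 173

IQR = Q3 − Q1 = 406.00 − 320.00 = 86.00.
Lower fence = Q1 − 1.5·IQR = 320.00 − 129.00 = 191.00.
Upper fence = Q3 + 1.5·IQR = 406.00 + 129.00 = 535.00.
58 < 191.00 → outlier.
132 < 191.00 → outlier.
173 < 191.00 → outlier.
All remaining values lie within [191.00, 535.00].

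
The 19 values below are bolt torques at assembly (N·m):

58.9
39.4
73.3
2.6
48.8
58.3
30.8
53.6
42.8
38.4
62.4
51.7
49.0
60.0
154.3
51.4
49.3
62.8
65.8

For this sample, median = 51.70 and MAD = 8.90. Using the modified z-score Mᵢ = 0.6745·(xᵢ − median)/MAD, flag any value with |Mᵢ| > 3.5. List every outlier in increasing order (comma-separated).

2.6, 154.3

|Mᵢ| > 3.5 ⇔ |xᵢ − 51.70| > 3.5·8.90/0.6745 = 46.18.
So outliers lie outside [5.52, 97.88].
2.6: M = -3.72 → outlier.
154.3: M = 7.78 → outlier.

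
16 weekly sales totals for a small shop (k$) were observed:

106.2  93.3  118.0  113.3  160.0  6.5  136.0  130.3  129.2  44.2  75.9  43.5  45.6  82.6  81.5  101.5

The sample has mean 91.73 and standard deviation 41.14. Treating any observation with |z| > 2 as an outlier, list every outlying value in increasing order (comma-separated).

6.5

Cutoffs at x̄ ± 2s: 91.73 ± 2·41.14 = [9.45, 174.01].
6.5: z = -2.07, |z| > 2 → outlier.
Every other value lies within [9.45, 174.01].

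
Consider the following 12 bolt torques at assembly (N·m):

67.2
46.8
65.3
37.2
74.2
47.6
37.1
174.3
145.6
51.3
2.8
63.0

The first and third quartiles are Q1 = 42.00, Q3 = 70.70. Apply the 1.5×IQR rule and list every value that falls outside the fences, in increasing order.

IQR = Q3 − Q1 = 70.70 − 42.00 = 28.70.
Lower fence = Q1 − 1.5·IQR = 42.00 − 43.05 = -1.05.
Upper fence = Q3 + 1.5·IQR = 70.70 + 43.05 = 113.75.
145.6 > 113.75 → outlier.
174.3 > 113.75 → outlier.
All remaining values lie within [-1.05, 113.75].

145.6, 174.3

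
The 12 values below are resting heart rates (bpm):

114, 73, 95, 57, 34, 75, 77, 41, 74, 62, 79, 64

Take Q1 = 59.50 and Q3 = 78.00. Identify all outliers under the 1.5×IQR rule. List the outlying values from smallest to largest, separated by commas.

114

IQR = Q3 − Q1 = 78.00 − 59.50 = 18.50.
Lower fence = Q1 − 1.5·IQR = 59.50 − 27.75 = 31.75.
Upper fence = Q3 + 1.5·IQR = 78.00 + 27.75 = 105.75.
114 > 105.75 → outlier.
All remaining values lie within [31.75, 105.75].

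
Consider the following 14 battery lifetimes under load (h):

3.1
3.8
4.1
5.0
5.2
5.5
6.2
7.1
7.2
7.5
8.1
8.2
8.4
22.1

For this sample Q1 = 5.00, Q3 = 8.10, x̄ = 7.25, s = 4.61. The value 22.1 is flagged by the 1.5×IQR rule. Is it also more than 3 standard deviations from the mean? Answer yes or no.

yes

z = (22.1 − 7.25) / 4.61 = 3.22.
|z| = 3.22 > 3.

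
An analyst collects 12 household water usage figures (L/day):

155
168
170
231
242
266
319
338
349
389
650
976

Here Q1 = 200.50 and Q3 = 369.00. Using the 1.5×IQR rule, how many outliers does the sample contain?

IQR = 168.50; fences at 200.50 − 252.75 = -52.25 and 369.00 + 252.75 = 621.75.
Outside the cutoffs: 650, 976.

2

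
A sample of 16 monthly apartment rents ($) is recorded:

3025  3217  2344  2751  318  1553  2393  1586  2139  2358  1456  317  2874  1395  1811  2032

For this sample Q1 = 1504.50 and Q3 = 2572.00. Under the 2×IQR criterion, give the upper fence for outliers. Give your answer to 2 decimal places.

4707.00

IQR = Q3 − Q1 = 2572.00 − 1504.50 = 1067.50.
Lower fence = Q1 − 2·IQR = 1504.50 − 2135.00 = -630.50.
Upper fence = Q3 + 2·IQR = 2572.00 + 2135.00 = 4707.00.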